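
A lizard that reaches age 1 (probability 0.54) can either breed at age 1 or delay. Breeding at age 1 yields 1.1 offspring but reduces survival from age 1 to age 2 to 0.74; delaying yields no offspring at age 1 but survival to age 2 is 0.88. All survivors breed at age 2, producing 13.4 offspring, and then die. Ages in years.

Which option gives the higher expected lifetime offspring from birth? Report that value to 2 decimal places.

breed at age 1: R₀ = 0.54 × (1.1 + 0.74 × 13.4) = 0.54 × 11.0160 = 5.9486
delay to age 2: R₀ = 0.54 × (0.88 × 13.4) = 0.54 × 11.7920 = 6.3677
Higher: delay to age 2 (6.3677).

6.37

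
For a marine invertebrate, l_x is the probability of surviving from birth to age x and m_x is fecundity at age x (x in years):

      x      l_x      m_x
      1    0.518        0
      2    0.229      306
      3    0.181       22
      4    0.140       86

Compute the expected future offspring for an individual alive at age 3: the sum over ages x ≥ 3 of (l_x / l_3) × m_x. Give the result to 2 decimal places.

l_3 = 0.181. Conditional survival from age 3 to x is l_x / l_3.
  x=3: (0.181/0.181) × 22 = 22.0000
  x=4: (0.140/0.181) × 86 = 66.5193
Sum = 22.0000 + 66.5193 = 88.5193

88.52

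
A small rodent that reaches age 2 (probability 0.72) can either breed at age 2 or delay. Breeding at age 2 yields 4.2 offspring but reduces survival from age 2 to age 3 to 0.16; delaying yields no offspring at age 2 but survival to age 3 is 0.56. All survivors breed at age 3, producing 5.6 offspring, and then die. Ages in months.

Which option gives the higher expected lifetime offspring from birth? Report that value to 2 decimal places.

breed at age 2: R₀ = 0.72 × (4.2 + 0.16 × 5.6) = 0.72 × 5.0960 = 3.6691
delay to age 3: R₀ = 0.72 × (0.56 × 5.6) = 0.72 × 3.1360 = 2.2579
Higher: breed at age 2 (3.6691).

3.67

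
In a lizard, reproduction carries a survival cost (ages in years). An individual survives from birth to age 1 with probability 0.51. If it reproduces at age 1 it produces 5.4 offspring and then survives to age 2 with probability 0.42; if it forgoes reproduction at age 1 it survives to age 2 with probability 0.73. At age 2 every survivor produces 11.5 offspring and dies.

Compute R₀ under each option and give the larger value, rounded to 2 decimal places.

breed at age 1: R₀ = 0.51 × (5.4 + 0.42 × 11.5) = 0.51 × 10.2300 = 5.2173
delay to age 2: R₀ = 0.51 × (0.73 × 11.5) = 0.51 × 8.3950 = 4.2814
Higher: breed at age 1 (5.2173).

5.22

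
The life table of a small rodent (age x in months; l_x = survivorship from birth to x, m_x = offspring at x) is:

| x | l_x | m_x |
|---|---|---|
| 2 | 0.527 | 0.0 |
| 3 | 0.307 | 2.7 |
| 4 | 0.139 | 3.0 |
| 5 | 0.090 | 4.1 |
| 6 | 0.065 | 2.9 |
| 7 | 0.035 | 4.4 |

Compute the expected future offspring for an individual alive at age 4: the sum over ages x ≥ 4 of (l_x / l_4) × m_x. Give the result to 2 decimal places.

l_4 = 0.139. Conditional survival from age 4 to x is l_x / l_4.
  x=4: (0.139/0.139) × 3.0 = 3.0000
  x=5: (0.090/0.139) × 4.1 = 2.6547
  x=6: (0.065/0.139) × 2.9 = 1.3561
  x=7: (0.035/0.139) × 4.4 = 1.1079
Sum = 3.0000 + 2.6547 + 1.3561 + 1.1079 = 8.1187

8.12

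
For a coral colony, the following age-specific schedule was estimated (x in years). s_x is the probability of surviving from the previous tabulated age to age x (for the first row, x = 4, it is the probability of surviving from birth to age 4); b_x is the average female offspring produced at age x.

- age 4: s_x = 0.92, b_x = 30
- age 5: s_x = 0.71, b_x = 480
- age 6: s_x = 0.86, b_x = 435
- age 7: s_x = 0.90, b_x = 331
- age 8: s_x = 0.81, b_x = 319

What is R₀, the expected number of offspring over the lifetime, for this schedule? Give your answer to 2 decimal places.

Survivorship from birth: l_x = s_4·s_5·…·s_x.
  l_4 = 0.92000
  l_5 = 0.65320
  l_6 = 0.56175
  l_7 = 0.50558
  l_8 = 0.40952
R₀ = Σ l_x b_x:
  age 4: 0.92000 × 30 = 27.6000
  age 5: 0.65320 × 480 = 313.5360
  age 6: 0.56175 × 435 = 244.3612
  age 7: 0.50558 × 331 = 167.3470
  age 8: 0.40952 × 319 = 130.6369
R₀ = 27.6000 + 313.5360 + 244.3612 + 167.3470 + 130.6369 = 883.4811

883.48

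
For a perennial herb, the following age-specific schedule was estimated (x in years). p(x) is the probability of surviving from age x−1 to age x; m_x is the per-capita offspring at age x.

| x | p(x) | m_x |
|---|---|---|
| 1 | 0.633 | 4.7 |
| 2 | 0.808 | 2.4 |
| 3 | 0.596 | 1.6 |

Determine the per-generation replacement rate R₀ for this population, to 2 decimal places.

4.69

Survivorship from birth: l_x = p_1·p_2·…·p_x.
  l_1 = 0.63300
  l_2 = 0.51146
  l_3 = 0.30483
R₀ = Σ l_x m_x:
  age 1: 0.63300 × 4.7 = 2.9751
  age 2: 0.51146 × 2.4 = 1.2275
  age 3: 0.30483 × 1.6 = 0.4877
R₀ = 2.9751 + 1.2275 + 0.4877 = 4.6903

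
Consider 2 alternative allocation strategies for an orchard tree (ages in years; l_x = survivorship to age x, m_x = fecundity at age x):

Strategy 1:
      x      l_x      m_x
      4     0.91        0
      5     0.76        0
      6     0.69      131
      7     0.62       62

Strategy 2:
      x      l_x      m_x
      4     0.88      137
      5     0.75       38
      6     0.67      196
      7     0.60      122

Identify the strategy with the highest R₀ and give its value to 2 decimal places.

Strategy 1: R₀ = 0.91×0 + 0.76×0 + 0.69×131 + 0.62×62 = 128.8300
Strategy 2: R₀ = 0.88×137 + 0.75×38 + 0.67×196 + 0.60×122 = 353.5800
Highest R₀: strategy 2 with 353.5800.

353.58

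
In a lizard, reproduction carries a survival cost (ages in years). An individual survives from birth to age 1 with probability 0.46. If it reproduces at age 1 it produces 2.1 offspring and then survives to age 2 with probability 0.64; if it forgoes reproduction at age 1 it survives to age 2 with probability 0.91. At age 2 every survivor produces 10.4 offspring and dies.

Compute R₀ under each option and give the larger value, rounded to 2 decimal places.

4.35

breed at age 1: R₀ = 0.46 × (2.1 + 0.64 × 10.4) = 0.46 × 8.7560 = 4.0278
delay to age 2: R₀ = 0.46 × (0.91 × 10.4) = 0.46 × 9.4640 = 4.3534
Higher: delay to age 2 (4.3534).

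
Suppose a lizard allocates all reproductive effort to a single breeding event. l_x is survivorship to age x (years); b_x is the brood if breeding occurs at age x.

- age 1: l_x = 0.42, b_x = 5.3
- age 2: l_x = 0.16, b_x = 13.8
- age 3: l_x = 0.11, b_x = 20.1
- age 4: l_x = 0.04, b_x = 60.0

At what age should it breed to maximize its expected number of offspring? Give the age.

4

Expected offspring if breeding at age x = l_x × b_x:
  age 1: 0.42 × 5.3 = 2.226
  age 2: 0.16 × 13.8 = 2.208
  age 3: 0.11 × 20.1 = 2.211
  age 4: 0.04 × 60.0 = 2.400
Maximum at age 4 (2.400).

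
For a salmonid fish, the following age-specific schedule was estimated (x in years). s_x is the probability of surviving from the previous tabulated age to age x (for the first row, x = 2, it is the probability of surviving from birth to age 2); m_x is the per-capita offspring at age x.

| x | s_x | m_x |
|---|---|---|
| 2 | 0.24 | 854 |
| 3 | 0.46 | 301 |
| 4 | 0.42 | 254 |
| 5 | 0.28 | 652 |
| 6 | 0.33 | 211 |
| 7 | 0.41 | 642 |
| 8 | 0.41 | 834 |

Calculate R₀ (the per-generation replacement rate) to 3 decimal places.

Survivorship from birth: l_x = s_2·s_3·…·s_x.
  l_2 = 0.24000
  l_3 = 0.11040
  l_4 = 0.04637
  l_5 = 0.01298
  l_6 = 0.00428
  l_7 = 0.00176
  l_8 = 0.00072
R₀ = Σ l_x m_x:
  age 2: 0.24000 × 854 = 204.9600
  age 3: 0.11040 × 301 = 33.2304
  age 4: 0.04637 × 254 = 11.7780
  age 5: 0.01298 × 652 = 8.4630
  age 6: 0.00428 × 211 = 0.9031
  age 7: 0.00176 × 642 = 1.1299
  age 8: 0.00072 × 834 = 0.6005
R₀ = 204.9600 + 33.2304 + 11.7780 + 8.4630 + 0.9031 + 1.1299 + 0.6005 = 261.0648

261.065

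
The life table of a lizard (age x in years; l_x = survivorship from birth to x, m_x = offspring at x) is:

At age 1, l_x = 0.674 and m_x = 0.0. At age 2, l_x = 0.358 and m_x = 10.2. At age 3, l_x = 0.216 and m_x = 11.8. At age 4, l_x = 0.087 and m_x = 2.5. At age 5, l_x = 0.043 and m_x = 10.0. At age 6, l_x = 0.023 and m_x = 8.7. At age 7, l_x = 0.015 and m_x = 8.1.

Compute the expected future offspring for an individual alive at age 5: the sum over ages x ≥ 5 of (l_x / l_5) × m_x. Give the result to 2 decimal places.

l_5 = 0.043. Conditional survival from age 5 to x is l_x / l_5.
  x=5: (0.043/0.043) × 10.0 = 10.0000
  x=6: (0.023/0.043) × 8.7 = 4.6535
  x=7: (0.015/0.043) × 8.1 = 2.8256
Sum = 10.0000 + 4.6535 + 2.8256 = 17.4791

17.48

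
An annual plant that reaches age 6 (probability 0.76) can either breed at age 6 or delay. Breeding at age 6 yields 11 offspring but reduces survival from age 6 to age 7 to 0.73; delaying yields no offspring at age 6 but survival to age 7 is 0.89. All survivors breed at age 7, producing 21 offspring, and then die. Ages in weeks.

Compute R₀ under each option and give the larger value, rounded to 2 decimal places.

breed at age 6: R₀ = 0.76 × (11 + 0.73 × 21) = 0.76 × 26.3300 = 20.0108
delay to age 7: R₀ = 0.76 × (0.89 × 21) = 0.76 × 18.6900 = 14.2044
Higher: breed at age 6 (20.0108).

20.01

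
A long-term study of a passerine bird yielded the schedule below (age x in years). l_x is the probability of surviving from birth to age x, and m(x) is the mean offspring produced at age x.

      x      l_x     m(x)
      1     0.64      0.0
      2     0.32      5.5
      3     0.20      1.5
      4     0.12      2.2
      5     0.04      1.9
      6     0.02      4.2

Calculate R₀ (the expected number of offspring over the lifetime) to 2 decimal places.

2.48

R₀ = Σ l_x m(x):
  age 1: 0.64 × 0.0 = 0.0000
  age 2: 0.32 × 5.5 = 1.7600
  age 3: 0.20 × 1.5 = 0.3000
  age 4: 0.12 × 2.2 = 0.2640
  age 5: 0.04 × 1.9 = 0.0760
  age 6: 0.02 × 4.2 = 0.0840
R₀ = 0.0000 + 1.7600 + 0.3000 + 0.2640 + 0.0760 + 0.0840 = 2.4840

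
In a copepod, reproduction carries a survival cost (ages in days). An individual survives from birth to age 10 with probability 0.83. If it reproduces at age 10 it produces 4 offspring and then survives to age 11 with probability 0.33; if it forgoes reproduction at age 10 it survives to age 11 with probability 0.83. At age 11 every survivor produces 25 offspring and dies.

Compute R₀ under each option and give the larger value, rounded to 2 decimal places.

17.22

breed at age 10: R₀ = 0.83 × (4 + 0.33 × 25) = 0.83 × 12.2500 = 10.1675
delay to age 11: R₀ = 0.83 × (0.83 × 25) = 0.83 × 20.7500 = 17.2225
Higher: delay to age 11 (17.2225).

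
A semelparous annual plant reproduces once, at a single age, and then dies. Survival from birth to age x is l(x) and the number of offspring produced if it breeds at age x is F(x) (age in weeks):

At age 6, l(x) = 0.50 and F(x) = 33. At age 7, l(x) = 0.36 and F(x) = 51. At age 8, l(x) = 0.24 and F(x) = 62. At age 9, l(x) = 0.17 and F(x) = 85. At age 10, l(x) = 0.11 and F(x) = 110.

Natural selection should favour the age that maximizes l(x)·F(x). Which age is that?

7

Expected offspring if breeding at age x = l(x) × F(x):
  age 6: 0.50 × 33 = 16.500
  age 7: 0.36 × 51 = 18.360
  age 8: 0.24 × 62 = 14.880
  age 9: 0.17 × 85 = 14.450
  age 10: 0.11 × 110 = 12.100
Maximum at age 7 (18.360).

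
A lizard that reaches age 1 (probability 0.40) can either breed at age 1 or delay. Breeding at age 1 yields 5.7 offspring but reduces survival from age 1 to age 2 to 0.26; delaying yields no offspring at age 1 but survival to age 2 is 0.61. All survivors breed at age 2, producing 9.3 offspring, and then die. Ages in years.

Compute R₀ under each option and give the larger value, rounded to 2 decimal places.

3.25

breed at age 1: R₀ = 0.40 × (5.7 + 0.26 × 9.3) = 0.40 × 8.1180 = 3.2472
delay to age 2: R₀ = 0.40 × (0.61 × 9.3) = 0.40 × 5.6730 = 2.2692
Higher: breed at age 1 (3.2472).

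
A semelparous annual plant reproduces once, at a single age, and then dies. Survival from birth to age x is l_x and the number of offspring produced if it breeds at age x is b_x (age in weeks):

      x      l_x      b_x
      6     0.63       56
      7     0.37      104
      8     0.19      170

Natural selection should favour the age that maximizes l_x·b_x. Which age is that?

7

Expected offspring if breeding at age x = l_x × b_x:
  age 6: 0.63 × 56 = 35.280
  age 7: 0.37 × 104 = 38.480
  age 8: 0.19 × 170 = 32.300
Maximum at age 7 (38.480).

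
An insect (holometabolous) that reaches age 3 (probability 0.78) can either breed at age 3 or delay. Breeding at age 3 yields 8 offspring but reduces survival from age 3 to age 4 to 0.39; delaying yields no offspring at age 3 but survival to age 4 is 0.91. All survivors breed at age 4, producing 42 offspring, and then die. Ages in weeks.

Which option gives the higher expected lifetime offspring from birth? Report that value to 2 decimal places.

29.81

breed at age 3: R₀ = 0.78 × (8 + 0.39 × 42) = 0.78 × 24.3800 = 19.0164
delay to age 4: R₀ = 0.78 × (0.91 × 42) = 0.78 × 38.2200 = 29.8116
Higher: delay to age 4 (29.8116).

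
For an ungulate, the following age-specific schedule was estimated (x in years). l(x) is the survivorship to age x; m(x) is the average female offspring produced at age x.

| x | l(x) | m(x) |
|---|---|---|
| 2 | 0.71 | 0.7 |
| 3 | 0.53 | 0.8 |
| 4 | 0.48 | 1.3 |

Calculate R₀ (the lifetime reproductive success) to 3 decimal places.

R₀ = Σ l(x) m(x):
  age 2: 0.71 × 0.7 = 0.4970
  age 3: 0.53 × 0.8 = 0.4240
  age 4: 0.48 × 1.3 = 0.6240
R₀ = 0.4970 + 0.4240 + 0.6240 = 1.5450

1.545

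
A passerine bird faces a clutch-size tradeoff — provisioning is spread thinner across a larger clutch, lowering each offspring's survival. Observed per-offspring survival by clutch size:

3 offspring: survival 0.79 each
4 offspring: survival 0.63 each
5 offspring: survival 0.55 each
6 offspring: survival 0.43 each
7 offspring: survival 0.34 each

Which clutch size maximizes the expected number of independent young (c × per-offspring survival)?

Expected independent young = c × s(c):
  c=3: 3 × 0.79 = 2.370
  c=4: 4 × 0.63 = 2.520
  c=5: 5 × 0.55 = 2.750
  c=6: 6 × 0.43 = 2.580
  c=7: 7 × 0.34 = 2.380
Maximum at c = 5 (2.750 independent young).

5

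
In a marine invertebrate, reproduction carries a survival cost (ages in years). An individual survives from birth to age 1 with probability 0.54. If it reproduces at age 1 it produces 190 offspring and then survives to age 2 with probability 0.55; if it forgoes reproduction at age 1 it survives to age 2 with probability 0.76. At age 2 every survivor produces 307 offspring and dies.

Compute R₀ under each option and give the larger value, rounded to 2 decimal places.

193.78

breed at age 1: R₀ = 0.54 × (190 + 0.55 × 307) = 0.54 × 358.8500 = 193.7790
delay to age 2: R₀ = 0.54 × (0.76 × 307) = 0.54 × 233.3200 = 125.9928
Higher: breed at age 1 (193.7790).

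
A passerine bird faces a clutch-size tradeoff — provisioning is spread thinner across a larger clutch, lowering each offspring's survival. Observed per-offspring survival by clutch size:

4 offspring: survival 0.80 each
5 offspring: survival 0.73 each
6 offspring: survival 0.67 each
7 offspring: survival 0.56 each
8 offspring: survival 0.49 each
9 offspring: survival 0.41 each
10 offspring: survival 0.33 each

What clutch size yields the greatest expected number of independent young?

6

Expected independent young = c × s(c):
  c=4: 4 × 0.80 = 3.200
  c=5: 5 × 0.73 = 3.650
  c=6: 6 × 0.67 = 4.020
  c=7: 7 × 0.56 = 3.920
  c=8: 8 × 0.49 = 3.920
  c=9: 9 × 0.41 = 3.690
  c=10: 10 × 0.33 = 3.300
Maximum at c = 6 (4.020 independent young).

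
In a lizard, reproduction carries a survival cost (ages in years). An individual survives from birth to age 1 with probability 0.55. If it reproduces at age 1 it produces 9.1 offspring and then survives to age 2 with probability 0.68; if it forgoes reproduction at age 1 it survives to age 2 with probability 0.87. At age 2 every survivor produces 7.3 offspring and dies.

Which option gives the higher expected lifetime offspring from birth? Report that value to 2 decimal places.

breed at age 1: R₀ = 0.55 × (9.1 + 0.68 × 7.3) = 0.55 × 14.0640 = 7.7352
delay to age 2: R₀ = 0.55 × (0.87 × 7.3) = 0.55 × 6.3510 = 3.4931
Higher: breed at age 1 (7.7352).

7.74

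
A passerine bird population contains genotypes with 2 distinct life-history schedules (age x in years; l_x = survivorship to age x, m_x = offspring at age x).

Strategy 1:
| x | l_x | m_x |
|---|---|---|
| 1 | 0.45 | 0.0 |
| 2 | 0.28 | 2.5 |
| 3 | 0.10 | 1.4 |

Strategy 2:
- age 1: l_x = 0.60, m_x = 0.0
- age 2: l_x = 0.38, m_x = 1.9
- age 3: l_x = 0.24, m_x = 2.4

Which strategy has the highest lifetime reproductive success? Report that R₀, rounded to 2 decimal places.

Strategy 1: R₀ = 0.45×0.0 + 0.28×2.5 + 0.10×1.4 = 0.8400
Strategy 2: R₀ = 0.60×0.0 + 0.38×1.9 + 0.24×2.4 = 1.2980
Highest R₀: strategy 2 with 1.2980.

1.30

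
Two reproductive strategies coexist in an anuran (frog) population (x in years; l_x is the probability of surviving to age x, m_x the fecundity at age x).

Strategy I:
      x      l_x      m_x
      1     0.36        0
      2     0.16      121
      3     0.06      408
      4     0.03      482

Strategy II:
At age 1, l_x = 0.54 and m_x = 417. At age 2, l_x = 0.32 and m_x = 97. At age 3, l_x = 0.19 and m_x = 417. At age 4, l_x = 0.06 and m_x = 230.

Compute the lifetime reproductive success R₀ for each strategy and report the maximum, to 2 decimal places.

Strategy I: R₀ = 0.36×0 + 0.16×121 + 0.06×408 + 0.03×482 = 58.3000
Strategy II: R₀ = 0.54×417 + 0.32×97 + 0.19×417 + 0.06×230 = 349.2500
Highest R₀: strategy II with 349.2500.

349.25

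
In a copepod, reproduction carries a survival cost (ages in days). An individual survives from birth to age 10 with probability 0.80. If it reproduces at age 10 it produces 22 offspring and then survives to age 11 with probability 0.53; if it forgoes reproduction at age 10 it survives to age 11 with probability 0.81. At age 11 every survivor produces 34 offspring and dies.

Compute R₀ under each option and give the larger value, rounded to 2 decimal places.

32.02

breed at age 10: R₀ = 0.80 × (22 + 0.53 × 34) = 0.80 × 40.0200 = 32.0160
delay to age 11: R₀ = 0.80 × (0.81 × 34) = 0.80 × 27.5400 = 22.0320
Higher: breed at age 10 (32.0160).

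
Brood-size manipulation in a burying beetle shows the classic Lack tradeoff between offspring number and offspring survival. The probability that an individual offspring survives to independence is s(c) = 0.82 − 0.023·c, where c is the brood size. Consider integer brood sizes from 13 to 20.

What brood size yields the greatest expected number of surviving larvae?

Expected surviving larvae = c × s(c):
  c=13: 13 × 0.521 = 6.773
  c=14: 14 × 0.498 = 6.972
  c=15: 15 × 0.475 = 7.125
  c=16: 16 × 0.452 = 7.232
  c=17: 17 × 0.429 = 7.293
  c=18: 18 × 0.406 = 7.308
  c=19: 19 × 0.383 = 7.277
  c=20: 20 × 0.360 = 7.200
Maximum at c = 18 (7.308 surviving larvae).

18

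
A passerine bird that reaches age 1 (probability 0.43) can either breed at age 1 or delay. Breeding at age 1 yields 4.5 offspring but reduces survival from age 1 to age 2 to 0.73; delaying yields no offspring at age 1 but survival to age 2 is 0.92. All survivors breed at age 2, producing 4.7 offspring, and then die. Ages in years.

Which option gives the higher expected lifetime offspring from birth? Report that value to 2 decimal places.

3.41

breed at age 1: R₀ = 0.43 × (4.5 + 0.73 × 4.7) = 0.43 × 7.9310 = 3.4103
delay to age 2: R₀ = 0.43 × (0.92 × 4.7) = 0.43 × 4.3240 = 1.8593
Higher: breed at age 1 (3.4103).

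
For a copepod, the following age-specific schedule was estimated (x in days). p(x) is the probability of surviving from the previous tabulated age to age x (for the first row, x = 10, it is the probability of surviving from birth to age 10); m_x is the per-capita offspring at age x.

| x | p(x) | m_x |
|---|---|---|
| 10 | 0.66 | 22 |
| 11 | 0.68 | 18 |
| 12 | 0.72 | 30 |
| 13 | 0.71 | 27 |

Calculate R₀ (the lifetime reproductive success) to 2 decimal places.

Survivorship from birth: l_x = p_10·p_11·…·p_x.
  l_10 = 0.66000
  l_11 = 0.44880
  l_12 = 0.32314
  l_13 = 0.22943
R₀ = Σ l_x m_x:
  age 10: 0.66000 × 22 = 14.5200
  age 11: 0.44880 × 18 = 8.0784
  age 12: 0.32314 × 30 = 9.6942
  age 13: 0.22943 × 27 = 6.1946
R₀ = 14.5200 + 8.0784 + 9.6942 + 6.1946 = 38.4872

38.49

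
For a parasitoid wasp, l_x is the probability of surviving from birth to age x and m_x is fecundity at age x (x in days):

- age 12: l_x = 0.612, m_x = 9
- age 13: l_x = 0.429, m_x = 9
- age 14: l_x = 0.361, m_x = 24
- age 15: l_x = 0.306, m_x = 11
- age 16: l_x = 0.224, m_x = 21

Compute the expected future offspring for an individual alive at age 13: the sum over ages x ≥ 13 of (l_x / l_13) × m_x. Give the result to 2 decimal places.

48.01

l_13 = 0.429. Conditional survival from age 13 to x is l_x / l_13.
  x=13: (0.429/0.429) × 9 = 9.0000
  x=14: (0.361/0.429) × 24 = 20.1958
  x=15: (0.306/0.429) × 11 = 7.8462
  x=16: (0.224/0.429) × 21 = 10.9650
Sum = 9.0000 + 20.1958 + 7.8462 + 10.9650 = 48.0070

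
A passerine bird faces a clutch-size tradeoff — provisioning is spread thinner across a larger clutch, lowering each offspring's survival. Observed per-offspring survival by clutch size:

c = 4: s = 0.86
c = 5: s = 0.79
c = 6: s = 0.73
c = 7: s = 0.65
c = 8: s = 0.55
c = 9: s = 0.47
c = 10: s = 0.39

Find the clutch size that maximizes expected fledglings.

Expected fledglings = c × s(c):
  c=4: 4 × 0.86 = 3.440
  c=5: 5 × 0.79 = 3.950
  c=6: 6 × 0.73 = 4.380
  c=7: 7 × 0.65 = 4.550
  c=8: 8 × 0.55 = 4.400
  c=9: 9 × 0.47 = 4.230
  c=10: 10 × 0.39 = 3.900
Maximum at c = 7 (4.550 fledglings).

7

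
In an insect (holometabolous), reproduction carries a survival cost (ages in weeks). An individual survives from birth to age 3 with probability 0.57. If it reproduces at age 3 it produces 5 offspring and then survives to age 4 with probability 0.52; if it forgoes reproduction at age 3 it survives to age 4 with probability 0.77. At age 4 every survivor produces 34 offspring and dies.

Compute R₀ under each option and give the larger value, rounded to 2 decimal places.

14.92

breed at age 3: R₀ = 0.57 × (5 + 0.52 × 34) = 0.57 × 22.6800 = 12.9276
delay to age 4: R₀ = 0.57 × (0.77 × 34) = 0.57 × 26.1800 = 14.9226
Higher: delay to age 4 (14.9226).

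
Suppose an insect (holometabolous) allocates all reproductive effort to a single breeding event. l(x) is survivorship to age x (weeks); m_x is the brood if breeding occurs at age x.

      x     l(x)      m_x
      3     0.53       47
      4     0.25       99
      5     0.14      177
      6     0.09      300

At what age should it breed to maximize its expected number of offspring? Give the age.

Expected offspring if breeding at age x = l(x) × m_x:
  age 3: 0.53 × 47 = 24.910
  age 4: 0.25 × 99 = 24.750
  age 5: 0.14 × 177 = 24.780
  age 6: 0.09 × 300 = 27.000
Maximum at age 6 (27.000).

6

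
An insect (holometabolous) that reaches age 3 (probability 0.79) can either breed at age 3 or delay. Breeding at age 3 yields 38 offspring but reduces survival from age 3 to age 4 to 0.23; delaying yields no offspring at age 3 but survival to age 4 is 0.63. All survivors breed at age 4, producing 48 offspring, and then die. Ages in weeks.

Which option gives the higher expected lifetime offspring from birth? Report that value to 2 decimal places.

breed at age 3: R₀ = 0.79 × (38 + 0.23 × 48) = 0.79 × 49.0400 = 38.7416
delay to age 4: R₀ = 0.79 × (0.63 × 48) = 0.79 × 30.2400 = 23.8896
Higher: breed at age 3 (38.7416).

38.74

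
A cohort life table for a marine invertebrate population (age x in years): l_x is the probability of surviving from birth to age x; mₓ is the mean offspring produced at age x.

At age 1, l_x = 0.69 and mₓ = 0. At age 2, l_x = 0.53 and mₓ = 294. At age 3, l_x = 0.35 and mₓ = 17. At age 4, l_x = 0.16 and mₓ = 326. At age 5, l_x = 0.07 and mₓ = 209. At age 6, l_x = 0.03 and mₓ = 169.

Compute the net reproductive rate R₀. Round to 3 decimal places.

R₀ = Σ l_x mₓ:
  age 1: 0.69 × 0 = 0.0000
  age 2: 0.53 × 294 = 155.8200
  age 3: 0.35 × 17 = 5.9500
  age 4: 0.16 × 326 = 52.1600
  age 5: 0.07 × 209 = 14.6300
  age 6: 0.03 × 169 = 5.0700
R₀ = 0.0000 + 155.8200 + 5.9500 + 52.1600 + 14.6300 + 5.0700 = 233.6300

233.630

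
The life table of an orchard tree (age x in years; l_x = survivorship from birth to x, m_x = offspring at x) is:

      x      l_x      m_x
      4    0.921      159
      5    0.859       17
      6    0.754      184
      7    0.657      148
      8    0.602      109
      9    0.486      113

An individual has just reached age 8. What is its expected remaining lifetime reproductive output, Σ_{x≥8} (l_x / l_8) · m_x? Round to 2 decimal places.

l_8 = 0.602. Conditional survival from age 8 to x is l_x / l_8.
  x=8: (0.602/0.602) × 109 = 109.0000
  x=9: (0.486/0.602) × 113 = 91.2259
Sum = 109.0000 + 91.2259 = 200.2259

200.23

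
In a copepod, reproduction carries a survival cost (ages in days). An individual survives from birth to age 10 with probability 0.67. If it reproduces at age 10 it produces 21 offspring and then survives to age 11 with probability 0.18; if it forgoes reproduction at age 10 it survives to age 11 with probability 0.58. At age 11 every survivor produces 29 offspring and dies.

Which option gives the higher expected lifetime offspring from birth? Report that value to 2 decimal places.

17.57

breed at age 10: R₀ = 0.67 × (21 + 0.18 × 29) = 0.67 × 26.2200 = 17.5674
delay to age 11: R₀ = 0.67 × (0.58 × 29) = 0.67 × 16.8200 = 11.2694
Higher: breed at age 10 (17.5674).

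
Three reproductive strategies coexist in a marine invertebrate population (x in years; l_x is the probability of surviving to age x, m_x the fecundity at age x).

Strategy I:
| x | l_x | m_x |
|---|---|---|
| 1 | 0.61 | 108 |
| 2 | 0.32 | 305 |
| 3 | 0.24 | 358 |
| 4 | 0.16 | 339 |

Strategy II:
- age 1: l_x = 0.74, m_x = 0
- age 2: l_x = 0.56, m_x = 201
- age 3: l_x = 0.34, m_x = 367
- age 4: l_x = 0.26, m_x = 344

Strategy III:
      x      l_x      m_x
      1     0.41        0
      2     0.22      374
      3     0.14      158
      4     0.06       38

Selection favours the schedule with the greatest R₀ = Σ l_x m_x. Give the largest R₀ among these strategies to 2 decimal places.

326.78

Strategy I: R₀ = 0.61×108 + 0.32×305 + 0.24×358 + 0.16×339 = 303.6400
Strategy II: R₀ = 0.74×0 + 0.56×201 + 0.34×367 + 0.26×344 = 326.7800
Strategy III: R₀ = 0.41×0 + 0.22×374 + 0.14×158 + 0.06×38 = 106.6800
Highest R₀: strategy II with 326.7800.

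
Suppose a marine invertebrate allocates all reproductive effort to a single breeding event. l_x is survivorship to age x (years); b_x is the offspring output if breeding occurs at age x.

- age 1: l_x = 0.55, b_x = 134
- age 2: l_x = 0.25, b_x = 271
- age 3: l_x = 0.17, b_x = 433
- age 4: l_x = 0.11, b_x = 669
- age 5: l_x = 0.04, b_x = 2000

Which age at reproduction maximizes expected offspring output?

Expected offspring if breeding at age x = l_x × b_x:
  age 1: 0.55 × 134 = 73.700
  age 2: 0.25 × 271 = 67.750
  age 3: 0.17 × 433 = 73.610
  age 4: 0.11 × 669 = 73.590
  age 5: 0.04 × 2000 = 80.000
Maximum at age 5 (80.000).

5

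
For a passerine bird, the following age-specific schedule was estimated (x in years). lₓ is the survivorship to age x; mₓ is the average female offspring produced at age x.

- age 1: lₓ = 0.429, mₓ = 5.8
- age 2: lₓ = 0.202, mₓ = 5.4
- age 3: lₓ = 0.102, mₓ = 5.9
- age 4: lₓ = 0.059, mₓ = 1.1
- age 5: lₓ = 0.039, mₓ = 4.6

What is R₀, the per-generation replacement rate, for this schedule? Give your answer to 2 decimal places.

R₀ = Σ lₓ mₓ:
  age 1: 0.429 × 5.8 = 2.4882
  age 2: 0.202 × 5.4 = 1.0908
  age 3: 0.102 × 5.9 = 0.6018
  age 4: 0.059 × 1.1 = 0.0649
  age 5: 0.039 × 4.6 = 0.1794
R₀ = 2.4882 + 1.0908 + 0.6018 + 0.0649 + 0.1794 = 4.4251

4.43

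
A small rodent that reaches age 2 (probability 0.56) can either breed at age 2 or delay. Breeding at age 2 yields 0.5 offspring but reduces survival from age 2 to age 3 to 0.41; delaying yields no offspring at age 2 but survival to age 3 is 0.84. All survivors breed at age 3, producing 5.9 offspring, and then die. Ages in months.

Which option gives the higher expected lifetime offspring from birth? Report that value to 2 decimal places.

breed at age 2: R₀ = 0.56 × (0.5 + 0.41 × 5.9) = 0.56 × 2.9190 = 1.6346
delay to age 3: R₀ = 0.56 × (0.84 × 5.9) = 0.56 × 4.9560 = 2.7754
Higher: delay to age 3 (2.7754).

2.78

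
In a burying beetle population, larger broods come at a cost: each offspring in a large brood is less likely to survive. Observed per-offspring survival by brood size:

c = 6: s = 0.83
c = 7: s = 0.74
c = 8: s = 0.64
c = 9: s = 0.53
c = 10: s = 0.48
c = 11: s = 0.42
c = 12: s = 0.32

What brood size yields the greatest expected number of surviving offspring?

7

Expected surviving offspring = c × s(c):
  c=6: 6 × 0.83 = 4.980
  c=7: 7 × 0.74 = 5.180
  c=8: 8 × 0.64 = 5.120
  c=9: 9 × 0.53 = 4.770
  c=10: 10 × 0.48 = 4.800
  c=11: 11 × 0.42 = 4.620
  c=12: 12 × 0.32 = 3.840
Maximum at c = 7 (5.180 surviving offspring).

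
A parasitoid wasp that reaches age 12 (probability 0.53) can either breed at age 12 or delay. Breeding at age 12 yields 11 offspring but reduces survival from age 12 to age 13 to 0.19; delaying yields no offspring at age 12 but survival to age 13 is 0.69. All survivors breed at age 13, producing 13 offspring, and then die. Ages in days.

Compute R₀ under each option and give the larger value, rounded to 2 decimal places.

breed at age 12: R₀ = 0.53 × (11 + 0.19 × 13) = 0.53 × 13.4700 = 7.1391
delay to age 13: R₀ = 0.53 × (0.69 × 13) = 0.53 × 8.9700 = 4.7541
Higher: breed at age 12 (7.1391).

7.14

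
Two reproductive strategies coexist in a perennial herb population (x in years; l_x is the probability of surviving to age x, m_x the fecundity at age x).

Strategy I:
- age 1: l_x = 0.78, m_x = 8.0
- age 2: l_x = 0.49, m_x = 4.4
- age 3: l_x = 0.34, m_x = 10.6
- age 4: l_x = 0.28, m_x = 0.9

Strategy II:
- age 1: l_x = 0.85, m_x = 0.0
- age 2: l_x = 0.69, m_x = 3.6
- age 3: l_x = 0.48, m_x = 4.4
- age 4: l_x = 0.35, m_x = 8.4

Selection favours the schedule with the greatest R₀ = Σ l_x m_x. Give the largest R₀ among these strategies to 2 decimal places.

Strategy I: R₀ = 0.78×8.0 + 0.49×4.4 + 0.34×10.6 + 0.28×0.9 = 12.2520
Strategy II: R₀ = 0.85×0.0 + 0.69×3.6 + 0.48×4.4 + 0.35×8.4 = 7.5360
Highest R₀: strategy I with 12.2520.

12.25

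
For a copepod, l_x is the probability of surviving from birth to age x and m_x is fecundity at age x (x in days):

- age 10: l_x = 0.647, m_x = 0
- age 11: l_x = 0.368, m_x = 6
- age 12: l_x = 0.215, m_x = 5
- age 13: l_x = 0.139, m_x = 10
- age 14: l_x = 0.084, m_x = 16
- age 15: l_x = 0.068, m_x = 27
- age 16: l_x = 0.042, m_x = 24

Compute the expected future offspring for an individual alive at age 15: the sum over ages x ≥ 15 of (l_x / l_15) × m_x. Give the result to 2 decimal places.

41.82

l_15 = 0.068. Conditional survival from age 15 to x is l_x / l_15.
  x=15: (0.068/0.068) × 27 = 27.0000
  x=16: (0.042/0.068) × 24 = 14.8235
Sum = 27.0000 + 14.8235 = 41.8235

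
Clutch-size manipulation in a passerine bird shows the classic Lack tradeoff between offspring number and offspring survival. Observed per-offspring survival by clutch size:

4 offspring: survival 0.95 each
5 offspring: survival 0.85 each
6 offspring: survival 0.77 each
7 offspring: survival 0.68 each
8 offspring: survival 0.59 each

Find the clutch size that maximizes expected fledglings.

7

Expected fledglings = c × s(c):
  c=4: 4 × 0.95 = 3.800
  c=5: 5 × 0.85 = 4.250
  c=6: 6 × 0.77 = 4.620
  c=7: 7 × 0.68 = 4.760
  c=8: 8 × 0.59 = 4.720
Maximum at c = 7 (4.760 fledglings).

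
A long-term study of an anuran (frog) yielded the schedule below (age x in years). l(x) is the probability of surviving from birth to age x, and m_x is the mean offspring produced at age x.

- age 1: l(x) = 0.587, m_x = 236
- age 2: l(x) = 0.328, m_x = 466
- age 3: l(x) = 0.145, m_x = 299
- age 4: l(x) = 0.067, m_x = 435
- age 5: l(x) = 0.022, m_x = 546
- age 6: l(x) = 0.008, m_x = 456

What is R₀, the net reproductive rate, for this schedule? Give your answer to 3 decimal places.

R₀ = Σ l(x) m_x:
  age 1: 0.587 × 236 = 138.5320
  age 2: 0.328 × 466 = 152.8480
  age 3: 0.145 × 299 = 43.3550
  age 4: 0.067 × 435 = 29.1450
  age 5: 0.022 × 546 = 12.0120
  age 6: 0.008 × 456 = 3.6480
R₀ = 138.5320 + 152.8480 + 43.3550 + 29.1450 + 12.0120 + 3.6480 = 379.5400

379.540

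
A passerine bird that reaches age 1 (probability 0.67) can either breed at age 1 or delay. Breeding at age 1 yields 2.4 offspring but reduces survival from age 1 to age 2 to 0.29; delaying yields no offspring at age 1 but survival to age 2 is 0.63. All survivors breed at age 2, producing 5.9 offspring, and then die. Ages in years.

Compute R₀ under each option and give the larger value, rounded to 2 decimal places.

breed at age 1: R₀ = 0.67 × (2.4 + 0.29 × 5.9) = 0.67 × 4.1110 = 2.7544
delay to age 2: R₀ = 0.67 × (0.63 × 5.9) = 0.67 × 3.7170 = 2.4904
Higher: breed at age 1 (2.7544).

2.75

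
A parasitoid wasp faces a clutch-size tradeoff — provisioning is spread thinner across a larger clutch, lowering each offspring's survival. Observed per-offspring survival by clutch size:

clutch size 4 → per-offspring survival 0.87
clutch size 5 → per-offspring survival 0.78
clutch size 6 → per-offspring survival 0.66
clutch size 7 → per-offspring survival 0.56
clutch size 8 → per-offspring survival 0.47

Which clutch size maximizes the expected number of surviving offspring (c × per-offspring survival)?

6

Expected surviving offspring = c × s(c):
  c=4: 4 × 0.87 = 3.480
  c=5: 5 × 0.78 = 3.900
  c=6: 6 × 0.66 = 3.960
  c=7: 7 × 0.56 = 3.920
  c=8: 8 × 0.47 = 3.760
Maximum at c = 6 (3.960 surviving offspring).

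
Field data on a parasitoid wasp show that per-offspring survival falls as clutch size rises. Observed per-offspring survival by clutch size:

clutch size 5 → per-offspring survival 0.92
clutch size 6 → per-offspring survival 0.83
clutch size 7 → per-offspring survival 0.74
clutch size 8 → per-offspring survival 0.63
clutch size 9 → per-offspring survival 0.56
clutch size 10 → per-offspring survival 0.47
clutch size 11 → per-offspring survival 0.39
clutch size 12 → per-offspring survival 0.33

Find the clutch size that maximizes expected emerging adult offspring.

7

Expected emerging adult offspring = c × s(c):
  c=5: 5 × 0.92 = 4.600
  c=6: 6 × 0.83 = 4.980
  c=7: 7 × 0.74 = 5.180
  c=8: 8 × 0.63 = 5.040
  c=9: 9 × 0.56 = 5.040
  c=10: 10 × 0.47 = 4.700
  c=11: 11 × 0.39 = 4.290
  c=12: 12 × 0.33 = 3.960
Maximum at c = 7 (5.180 emerging adult offspring).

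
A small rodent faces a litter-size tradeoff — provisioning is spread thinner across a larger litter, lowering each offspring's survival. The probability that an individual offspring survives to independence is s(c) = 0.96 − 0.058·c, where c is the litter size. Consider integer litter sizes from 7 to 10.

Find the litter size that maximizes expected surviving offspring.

Expected surviving offspring = c × s(c):
  c=7: 7 × 0.554 = 3.878
  c=8: 8 × 0.496 = 3.968
  c=9: 9 × 0.438 = 3.942
  c=10: 10 × 0.380 = 3.800
Maximum at c = 8 (3.968 surviving offspring).

8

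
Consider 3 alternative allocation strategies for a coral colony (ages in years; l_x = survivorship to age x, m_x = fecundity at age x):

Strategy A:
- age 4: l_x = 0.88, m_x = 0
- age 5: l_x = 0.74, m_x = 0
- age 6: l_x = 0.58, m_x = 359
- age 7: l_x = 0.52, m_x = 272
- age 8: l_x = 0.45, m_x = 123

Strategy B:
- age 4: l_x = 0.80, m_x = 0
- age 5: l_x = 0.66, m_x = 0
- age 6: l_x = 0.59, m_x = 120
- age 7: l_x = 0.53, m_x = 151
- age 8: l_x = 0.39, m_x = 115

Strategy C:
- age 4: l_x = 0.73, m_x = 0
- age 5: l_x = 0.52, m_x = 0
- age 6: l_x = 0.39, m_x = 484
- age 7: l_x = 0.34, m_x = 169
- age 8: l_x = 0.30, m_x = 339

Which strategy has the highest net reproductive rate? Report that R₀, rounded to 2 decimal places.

Strategy A: R₀ = 0.88×0 + 0.74×0 + 0.58×359 + 0.52×272 + 0.45×123 = 405.0100
Strategy B: R₀ = 0.80×0 + 0.66×0 + 0.59×120 + 0.53×151 + 0.39×115 = 195.6800
Strategy C: R₀ = 0.73×0 + 0.52×0 + 0.39×484 + 0.34×169 + 0.30×339 = 347.9200
Highest R₀: strategy A with 405.0100.

405.01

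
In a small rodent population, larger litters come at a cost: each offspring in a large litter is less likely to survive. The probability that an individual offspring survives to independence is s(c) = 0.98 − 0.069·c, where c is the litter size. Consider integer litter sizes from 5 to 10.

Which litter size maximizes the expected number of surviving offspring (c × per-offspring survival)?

7

Expected surviving offspring = c × s(c):
  c=5: 5 × 0.635 = 3.175
  c=6: 6 × 0.566 = 3.396
  c=7: 7 × 0.497 = 3.479
  c=8: 8 × 0.428 = 3.424
  c=9: 9 × 0.359 = 3.231
  c=10: 10 × 0.290 = 2.900
Maximum at c = 7 (3.479 surviving offspring).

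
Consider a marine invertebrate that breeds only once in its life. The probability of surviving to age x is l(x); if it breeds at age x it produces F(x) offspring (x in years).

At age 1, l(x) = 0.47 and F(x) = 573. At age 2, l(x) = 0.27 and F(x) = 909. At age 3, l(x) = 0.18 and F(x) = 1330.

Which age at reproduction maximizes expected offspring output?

Expected offspring if breeding at age x = l(x) × F(x):
  age 1: 0.47 × 573 = 269.310
  age 2: 0.27 × 909 = 245.430
  age 3: 0.18 × 1330 = 239.400
Maximum at age 1 (269.310).

1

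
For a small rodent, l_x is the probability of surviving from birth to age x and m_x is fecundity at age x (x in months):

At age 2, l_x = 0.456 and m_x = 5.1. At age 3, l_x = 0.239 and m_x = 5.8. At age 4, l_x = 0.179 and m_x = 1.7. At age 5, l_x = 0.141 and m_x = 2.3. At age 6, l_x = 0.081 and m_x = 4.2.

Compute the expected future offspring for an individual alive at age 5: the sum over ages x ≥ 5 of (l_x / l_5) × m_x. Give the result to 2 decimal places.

l_5 = 0.141. Conditional survival from age 5 to x is l_x / l_5.
  x=5: (0.141/0.141) × 2.3 = 2.3000
  x=6: (0.081/0.141) × 4.2 = 2.4128
Sum = 2.3000 + 2.4128 = 4.7128

4.71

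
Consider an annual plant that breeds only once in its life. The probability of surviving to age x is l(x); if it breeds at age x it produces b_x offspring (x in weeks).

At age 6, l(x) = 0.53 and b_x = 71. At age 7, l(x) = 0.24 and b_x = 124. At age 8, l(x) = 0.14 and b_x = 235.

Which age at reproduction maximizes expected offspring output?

Expected offspring if breeding at age x = l(x) × b_x:
  age 6: 0.53 × 71 = 37.630
  age 7: 0.24 × 124 = 29.760
  age 8: 0.14 × 235 = 32.900
Maximum at age 6 (37.630).

6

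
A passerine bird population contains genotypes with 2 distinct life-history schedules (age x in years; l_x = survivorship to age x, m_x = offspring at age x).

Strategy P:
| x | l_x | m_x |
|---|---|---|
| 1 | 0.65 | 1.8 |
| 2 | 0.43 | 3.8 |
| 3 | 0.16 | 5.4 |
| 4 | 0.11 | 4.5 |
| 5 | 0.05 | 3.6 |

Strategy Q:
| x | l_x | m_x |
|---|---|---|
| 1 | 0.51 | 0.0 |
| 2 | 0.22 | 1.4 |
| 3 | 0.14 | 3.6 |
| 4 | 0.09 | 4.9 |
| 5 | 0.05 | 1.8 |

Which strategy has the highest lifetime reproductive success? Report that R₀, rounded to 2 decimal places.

Strategy P: R₀ = 0.65×1.8 + 0.43×3.8 + 0.16×5.4 + 0.11×4.5 + 0.05×3.6 = 4.3430
Strategy Q: R₀ = 0.51×0.0 + 0.22×1.4 + 0.14×3.6 + 0.09×4.9 + 0.05×1.8 = 1.3430
Highest R₀: strategy P with 4.3430.

4.34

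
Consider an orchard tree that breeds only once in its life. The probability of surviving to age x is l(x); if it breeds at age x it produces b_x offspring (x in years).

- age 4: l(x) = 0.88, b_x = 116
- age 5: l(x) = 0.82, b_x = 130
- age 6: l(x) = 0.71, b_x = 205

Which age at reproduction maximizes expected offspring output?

Expected offspring if breeding at age x = l(x) × b_x:
  age 4: 0.88 × 116 = 102.080
  age 5: 0.82 × 130 = 106.600
  age 6: 0.71 × 205 = 145.550
Maximum at age 6 (145.550).

6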